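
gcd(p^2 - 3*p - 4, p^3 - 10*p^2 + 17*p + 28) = p^2 - 3*p - 4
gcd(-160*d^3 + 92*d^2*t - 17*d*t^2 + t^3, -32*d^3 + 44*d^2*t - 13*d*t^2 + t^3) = 32*d^2 - 12*d*t + t^2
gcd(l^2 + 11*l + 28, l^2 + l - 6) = 1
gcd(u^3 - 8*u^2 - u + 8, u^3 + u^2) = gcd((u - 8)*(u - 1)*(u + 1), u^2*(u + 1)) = u + 1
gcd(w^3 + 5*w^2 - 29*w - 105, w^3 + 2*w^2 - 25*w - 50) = w - 5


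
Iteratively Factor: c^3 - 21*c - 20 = (c - 5)*(c^2 + 5*c + 4) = (c - 5)*(c + 4)*(c + 1)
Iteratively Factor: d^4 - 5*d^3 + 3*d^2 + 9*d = (d)*(d^3 - 5*d^2 + 3*d + 9) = d*(d + 1)*(d^2 - 6*d + 9) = d*(d - 3)*(d + 1)*(d - 3)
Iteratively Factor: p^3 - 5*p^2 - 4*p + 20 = (p - 5)*(p^2 - 4) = (p - 5)*(p - 2)*(p + 2)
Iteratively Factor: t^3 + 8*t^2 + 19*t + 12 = (t + 1)*(t^2 + 7*t + 12) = (t + 1)*(t + 3)*(t + 4)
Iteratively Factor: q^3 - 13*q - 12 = (q - 4)*(q^2 + 4*q + 3) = (q - 4)*(q + 3)*(q + 1)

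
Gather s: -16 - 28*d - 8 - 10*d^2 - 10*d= -10*d^2 - 38*d - 24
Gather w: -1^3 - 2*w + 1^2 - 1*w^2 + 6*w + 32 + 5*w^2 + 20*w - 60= 4*w^2 + 24*w - 28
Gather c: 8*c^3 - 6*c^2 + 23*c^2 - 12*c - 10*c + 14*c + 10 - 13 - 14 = 8*c^3 + 17*c^2 - 8*c - 17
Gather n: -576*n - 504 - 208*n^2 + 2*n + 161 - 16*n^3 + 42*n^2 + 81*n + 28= -16*n^3 - 166*n^2 - 493*n - 315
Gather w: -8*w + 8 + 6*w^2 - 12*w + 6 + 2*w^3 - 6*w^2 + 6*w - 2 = 2*w^3 - 14*w + 12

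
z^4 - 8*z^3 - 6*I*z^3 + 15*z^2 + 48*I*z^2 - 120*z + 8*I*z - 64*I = (z - 8)*(z - 8*I)*(z + I)^2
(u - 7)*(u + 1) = u^2 - 6*u - 7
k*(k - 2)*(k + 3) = k^3 + k^2 - 6*k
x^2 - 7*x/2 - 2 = (x - 4)*(x + 1/2)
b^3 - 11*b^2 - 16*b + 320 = (b - 8)^2*(b + 5)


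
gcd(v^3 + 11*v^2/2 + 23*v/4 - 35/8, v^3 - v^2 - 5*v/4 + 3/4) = v - 1/2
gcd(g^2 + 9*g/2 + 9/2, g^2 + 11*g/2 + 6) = g + 3/2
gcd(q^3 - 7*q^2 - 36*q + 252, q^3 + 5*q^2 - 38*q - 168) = q - 6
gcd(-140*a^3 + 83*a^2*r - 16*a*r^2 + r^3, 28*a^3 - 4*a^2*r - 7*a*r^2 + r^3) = -7*a + r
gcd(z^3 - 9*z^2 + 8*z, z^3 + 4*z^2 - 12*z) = z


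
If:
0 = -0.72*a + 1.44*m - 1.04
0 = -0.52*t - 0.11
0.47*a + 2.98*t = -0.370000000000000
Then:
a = 0.55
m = 1.00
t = -0.21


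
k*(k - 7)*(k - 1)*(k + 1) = k^4 - 7*k^3 - k^2 + 7*k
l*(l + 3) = l^2 + 3*l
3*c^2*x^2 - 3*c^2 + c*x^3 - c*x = (3*c + x)*(x - 1)*(c*x + c)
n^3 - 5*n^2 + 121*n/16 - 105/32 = (n - 5/2)*(n - 7/4)*(n - 3/4)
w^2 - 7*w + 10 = (w - 5)*(w - 2)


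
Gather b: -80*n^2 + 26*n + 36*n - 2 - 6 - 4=-80*n^2 + 62*n - 12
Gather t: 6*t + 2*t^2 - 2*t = 2*t^2 + 4*t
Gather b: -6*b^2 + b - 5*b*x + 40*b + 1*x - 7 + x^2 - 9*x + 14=-6*b^2 + b*(41 - 5*x) + x^2 - 8*x + 7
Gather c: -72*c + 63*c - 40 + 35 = -9*c - 5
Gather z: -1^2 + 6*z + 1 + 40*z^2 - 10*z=40*z^2 - 4*z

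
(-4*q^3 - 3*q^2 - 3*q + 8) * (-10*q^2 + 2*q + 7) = 40*q^5 + 22*q^4 - 4*q^3 - 107*q^2 - 5*q + 56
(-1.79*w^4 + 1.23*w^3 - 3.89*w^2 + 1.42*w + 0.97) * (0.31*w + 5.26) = -0.5549*w^5 - 9.0341*w^4 + 5.2639*w^3 - 20.0212*w^2 + 7.7699*w + 5.1022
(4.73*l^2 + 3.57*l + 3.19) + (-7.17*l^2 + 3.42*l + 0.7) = -2.44*l^2 + 6.99*l + 3.89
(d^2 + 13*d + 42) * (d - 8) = d^3 + 5*d^2 - 62*d - 336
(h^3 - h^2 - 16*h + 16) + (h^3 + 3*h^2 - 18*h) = 2*h^3 + 2*h^2 - 34*h + 16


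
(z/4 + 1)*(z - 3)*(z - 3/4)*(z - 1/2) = z^4/4 - z^3/16 - 103*z^2/32 + 123*z/32 - 9/8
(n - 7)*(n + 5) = n^2 - 2*n - 35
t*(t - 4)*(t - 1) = t^3 - 5*t^2 + 4*t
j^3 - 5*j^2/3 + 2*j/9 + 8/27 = (j - 4/3)*(j - 2/3)*(j + 1/3)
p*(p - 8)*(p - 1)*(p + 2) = p^4 - 7*p^3 - 10*p^2 + 16*p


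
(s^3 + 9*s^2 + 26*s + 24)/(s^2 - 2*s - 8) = (s^2 + 7*s + 12)/(s - 4)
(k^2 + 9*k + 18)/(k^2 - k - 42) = (k + 3)/(k - 7)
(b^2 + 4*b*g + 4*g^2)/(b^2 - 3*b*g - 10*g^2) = (b + 2*g)/(b - 5*g)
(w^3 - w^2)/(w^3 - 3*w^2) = (w - 1)/(w - 3)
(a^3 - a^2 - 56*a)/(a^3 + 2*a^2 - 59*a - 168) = a/(a + 3)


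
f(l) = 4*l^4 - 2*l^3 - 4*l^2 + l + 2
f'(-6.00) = -3623.00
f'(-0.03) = 1.23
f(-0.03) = 1.97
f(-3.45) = 599.75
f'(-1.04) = -15.17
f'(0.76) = -1.52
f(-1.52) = 19.61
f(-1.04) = 3.56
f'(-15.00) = -55229.00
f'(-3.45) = -699.83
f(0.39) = 1.76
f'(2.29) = 143.36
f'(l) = 16*l^3 - 6*l^2 - 8*l + 1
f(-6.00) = 5468.00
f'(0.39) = -2.08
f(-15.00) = 208337.00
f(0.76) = 0.91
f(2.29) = 69.30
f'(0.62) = -2.45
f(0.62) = 1.20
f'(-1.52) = -56.89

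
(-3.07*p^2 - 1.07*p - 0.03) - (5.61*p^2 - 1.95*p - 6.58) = -8.68*p^2 + 0.88*p + 6.55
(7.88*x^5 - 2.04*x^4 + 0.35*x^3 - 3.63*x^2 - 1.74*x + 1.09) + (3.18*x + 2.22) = 7.88*x^5 - 2.04*x^4 + 0.35*x^3 - 3.63*x^2 + 1.44*x + 3.31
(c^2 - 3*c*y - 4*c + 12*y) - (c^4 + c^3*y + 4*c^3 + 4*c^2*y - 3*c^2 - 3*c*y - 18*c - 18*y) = -c^4 - c^3*y - 4*c^3 - 4*c^2*y + 4*c^2 + 14*c + 30*y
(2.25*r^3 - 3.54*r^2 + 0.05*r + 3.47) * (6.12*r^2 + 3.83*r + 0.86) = 13.77*r^5 - 13.0473*r^4 - 11.3172*r^3 + 18.3835*r^2 + 13.3331*r + 2.9842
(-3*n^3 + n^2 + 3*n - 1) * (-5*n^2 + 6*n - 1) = 15*n^5 - 23*n^4 - 6*n^3 + 22*n^2 - 9*n + 1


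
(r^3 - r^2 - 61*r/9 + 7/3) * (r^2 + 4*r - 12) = r^5 + 3*r^4 - 205*r^3/9 - 115*r^2/9 + 272*r/3 - 28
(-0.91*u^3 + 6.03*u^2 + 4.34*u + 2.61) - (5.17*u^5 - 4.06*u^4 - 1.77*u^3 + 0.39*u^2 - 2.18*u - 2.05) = -5.17*u^5 + 4.06*u^4 + 0.86*u^3 + 5.64*u^2 + 6.52*u + 4.66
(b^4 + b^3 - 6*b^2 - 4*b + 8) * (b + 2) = b^5 + 3*b^4 - 4*b^3 - 16*b^2 + 16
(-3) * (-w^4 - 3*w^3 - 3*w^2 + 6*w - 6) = 3*w^4 + 9*w^3 + 9*w^2 - 18*w + 18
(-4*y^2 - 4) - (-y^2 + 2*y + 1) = -3*y^2 - 2*y - 5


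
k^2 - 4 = (k - 2)*(k + 2)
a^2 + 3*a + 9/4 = (a + 3/2)^2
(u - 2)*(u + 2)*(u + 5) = u^3 + 5*u^2 - 4*u - 20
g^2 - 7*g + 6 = (g - 6)*(g - 1)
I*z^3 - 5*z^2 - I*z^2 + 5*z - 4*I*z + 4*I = (z + I)*(z + 4*I)*(I*z - I)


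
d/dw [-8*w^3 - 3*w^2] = 6*w*(-4*w - 1)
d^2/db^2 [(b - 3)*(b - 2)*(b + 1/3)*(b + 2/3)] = 12*b^2 - 24*b + 22/9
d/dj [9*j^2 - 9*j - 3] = 18*j - 9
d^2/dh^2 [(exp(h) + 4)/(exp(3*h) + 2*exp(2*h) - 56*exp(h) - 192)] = (4*exp(3*h) - 6*exp(2*h) + 196*exp(h) - 96)*exp(h)/(exp(6*h) - 6*exp(5*h) - 132*exp(4*h) + 568*exp(3*h) + 6336*exp(2*h) - 13824*exp(h) - 110592)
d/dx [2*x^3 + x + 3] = 6*x^2 + 1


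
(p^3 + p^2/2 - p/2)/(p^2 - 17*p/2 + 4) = p*(p + 1)/(p - 8)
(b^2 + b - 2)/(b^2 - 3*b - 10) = (b - 1)/(b - 5)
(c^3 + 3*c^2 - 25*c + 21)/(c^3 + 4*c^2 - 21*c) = (c - 1)/c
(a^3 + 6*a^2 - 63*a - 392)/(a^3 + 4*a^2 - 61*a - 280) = (a + 7)/(a + 5)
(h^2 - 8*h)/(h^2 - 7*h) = (h - 8)/(h - 7)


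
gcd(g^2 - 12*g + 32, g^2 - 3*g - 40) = g - 8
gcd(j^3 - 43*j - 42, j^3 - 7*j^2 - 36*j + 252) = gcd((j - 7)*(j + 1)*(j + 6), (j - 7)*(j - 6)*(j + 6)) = j^2 - j - 42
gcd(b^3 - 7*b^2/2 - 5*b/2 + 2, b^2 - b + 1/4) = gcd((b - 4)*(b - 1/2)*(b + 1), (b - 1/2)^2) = b - 1/2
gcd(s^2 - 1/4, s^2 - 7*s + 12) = 1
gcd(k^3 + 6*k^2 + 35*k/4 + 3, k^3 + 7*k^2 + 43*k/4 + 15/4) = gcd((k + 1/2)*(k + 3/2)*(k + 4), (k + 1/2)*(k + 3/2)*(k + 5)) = k^2 + 2*k + 3/4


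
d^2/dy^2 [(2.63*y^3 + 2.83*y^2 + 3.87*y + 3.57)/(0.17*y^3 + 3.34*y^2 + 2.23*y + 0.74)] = (-2.823054*y^6 - 5.31114000000002*y^5 + 4.01502599999998*y^4 + 81.8586760000001*y^3 + 225.30351*y^2 + 108.096384*y + 8.18615)/(0.004913*y^9 + 0.289578*y^8 + 5.882697*y^7 + 44.921026*y^6 + 79.688175*y^5 + 76.277094*y^4 + 44.438851*y^3 + 16.52679*y^2 + 3.663444*y + 0.405224)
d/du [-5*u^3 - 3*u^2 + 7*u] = -15*u^2 - 6*u + 7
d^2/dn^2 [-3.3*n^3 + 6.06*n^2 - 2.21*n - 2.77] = 12.12 - 19.8*n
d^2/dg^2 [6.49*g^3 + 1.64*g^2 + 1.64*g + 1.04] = 38.94*g + 3.28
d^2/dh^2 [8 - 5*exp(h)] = -5*exp(h)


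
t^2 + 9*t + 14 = (t + 2)*(t + 7)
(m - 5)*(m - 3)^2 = m^3 - 11*m^2 + 39*m - 45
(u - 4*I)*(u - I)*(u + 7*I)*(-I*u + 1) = -I*u^4 + 3*u^3 - 29*I*u^2 + 3*u - 28*I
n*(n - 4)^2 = n^3 - 8*n^2 + 16*n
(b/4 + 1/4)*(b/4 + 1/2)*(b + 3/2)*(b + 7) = b^4/16 + 23*b^3/32 + 19*b^2/8 + 97*b/32 + 21/16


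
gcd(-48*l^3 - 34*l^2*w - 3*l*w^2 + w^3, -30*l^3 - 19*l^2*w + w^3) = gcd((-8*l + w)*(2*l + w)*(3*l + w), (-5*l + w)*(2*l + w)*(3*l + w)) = 6*l^2 + 5*l*w + w^2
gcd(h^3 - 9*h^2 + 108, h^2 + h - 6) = h + 3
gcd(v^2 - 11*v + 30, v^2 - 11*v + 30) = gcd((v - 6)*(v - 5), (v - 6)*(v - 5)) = v^2 - 11*v + 30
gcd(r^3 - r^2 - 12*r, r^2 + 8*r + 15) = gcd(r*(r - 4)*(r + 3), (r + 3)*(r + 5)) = r + 3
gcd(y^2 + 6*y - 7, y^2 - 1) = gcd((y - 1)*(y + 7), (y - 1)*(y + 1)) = y - 1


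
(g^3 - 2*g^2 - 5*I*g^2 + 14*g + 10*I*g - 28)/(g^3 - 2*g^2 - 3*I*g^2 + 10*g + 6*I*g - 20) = (g - 7*I)/(g - 5*I)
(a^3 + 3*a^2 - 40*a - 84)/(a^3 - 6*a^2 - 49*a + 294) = (a + 2)/(a - 7)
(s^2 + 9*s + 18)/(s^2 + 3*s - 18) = (s + 3)/(s - 3)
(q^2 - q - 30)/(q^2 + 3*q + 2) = (q^2 - q - 30)/(q^2 + 3*q + 2)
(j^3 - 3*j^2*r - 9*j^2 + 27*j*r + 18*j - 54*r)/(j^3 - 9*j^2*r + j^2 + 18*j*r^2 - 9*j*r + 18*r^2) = (-j^2 + 9*j - 18)/(-j^2 + 6*j*r - j + 6*r)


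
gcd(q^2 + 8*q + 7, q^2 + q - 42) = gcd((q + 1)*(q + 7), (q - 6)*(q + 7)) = q + 7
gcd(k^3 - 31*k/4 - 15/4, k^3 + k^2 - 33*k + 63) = k - 3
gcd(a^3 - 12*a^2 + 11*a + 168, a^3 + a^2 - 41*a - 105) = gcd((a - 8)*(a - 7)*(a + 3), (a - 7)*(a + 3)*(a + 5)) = a^2 - 4*a - 21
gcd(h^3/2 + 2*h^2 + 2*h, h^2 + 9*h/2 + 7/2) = 1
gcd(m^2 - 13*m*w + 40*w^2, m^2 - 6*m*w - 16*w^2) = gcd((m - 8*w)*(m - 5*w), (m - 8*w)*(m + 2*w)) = -m + 8*w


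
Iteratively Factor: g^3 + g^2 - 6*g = (g)*(g^2 + g - 6) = g*(g - 2)*(g + 3)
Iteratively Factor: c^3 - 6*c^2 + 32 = (c + 2)*(c^2 - 8*c + 16) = (c - 4)*(c + 2)*(c - 4)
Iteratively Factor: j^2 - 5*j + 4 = (j - 1)*(j - 4)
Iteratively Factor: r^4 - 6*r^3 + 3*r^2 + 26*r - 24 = (r - 1)*(r^3 - 5*r^2 - 2*r + 24) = (r - 1)*(r + 2)*(r^2 - 7*r + 12) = (r - 4)*(r - 1)*(r + 2)*(r - 3)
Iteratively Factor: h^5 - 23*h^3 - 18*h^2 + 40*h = (h - 5)*(h^4 + 5*h^3 + 2*h^2 - 8*h) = h*(h - 5)*(h^3 + 5*h^2 + 2*h - 8) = h*(h - 5)*(h + 4)*(h^2 + h - 2) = h*(h - 5)*(h - 1)*(h + 4)*(h + 2)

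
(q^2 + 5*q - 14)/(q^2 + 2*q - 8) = (q + 7)/(q + 4)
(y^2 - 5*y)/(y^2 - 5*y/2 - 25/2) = 2*y/(2*y + 5)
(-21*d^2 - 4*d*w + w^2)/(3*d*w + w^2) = (-7*d + w)/w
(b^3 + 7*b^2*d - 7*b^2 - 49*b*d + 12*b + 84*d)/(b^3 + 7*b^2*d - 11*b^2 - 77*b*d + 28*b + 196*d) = (b - 3)/(b - 7)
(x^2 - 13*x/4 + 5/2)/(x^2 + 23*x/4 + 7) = (4*x^2 - 13*x + 10)/(4*x^2 + 23*x + 28)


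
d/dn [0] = 0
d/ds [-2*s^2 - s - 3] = -4*s - 1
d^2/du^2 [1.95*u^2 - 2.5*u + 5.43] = 3.90000000000000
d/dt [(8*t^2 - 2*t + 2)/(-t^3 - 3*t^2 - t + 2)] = 2*(4*t^4 - 2*t^3 - 4*t^2 + 22*t - 1)/(t^6 + 6*t^5 + 11*t^4 + 2*t^3 - 11*t^2 - 4*t + 4)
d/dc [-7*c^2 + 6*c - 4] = 6 - 14*c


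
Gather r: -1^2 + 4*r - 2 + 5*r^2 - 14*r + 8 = 5*r^2 - 10*r + 5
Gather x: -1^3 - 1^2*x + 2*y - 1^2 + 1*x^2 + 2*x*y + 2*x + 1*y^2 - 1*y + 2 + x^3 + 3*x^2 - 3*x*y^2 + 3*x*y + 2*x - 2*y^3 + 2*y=x^3 + 4*x^2 + x*(-3*y^2 + 5*y + 3) - 2*y^3 + y^2 + 3*y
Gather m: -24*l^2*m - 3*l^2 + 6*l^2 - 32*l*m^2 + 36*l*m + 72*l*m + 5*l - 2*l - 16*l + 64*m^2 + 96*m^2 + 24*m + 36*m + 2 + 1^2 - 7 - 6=3*l^2 - 13*l + m^2*(160 - 32*l) + m*(-24*l^2 + 108*l + 60) - 10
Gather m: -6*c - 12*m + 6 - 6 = -6*c - 12*m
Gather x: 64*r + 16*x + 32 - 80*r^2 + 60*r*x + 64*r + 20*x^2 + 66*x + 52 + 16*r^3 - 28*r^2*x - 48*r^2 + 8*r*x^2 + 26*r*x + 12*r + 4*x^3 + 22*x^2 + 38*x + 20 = 16*r^3 - 128*r^2 + 140*r + 4*x^3 + x^2*(8*r + 42) + x*(-28*r^2 + 86*r + 120) + 104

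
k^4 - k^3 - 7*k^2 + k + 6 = (k - 3)*(k - 1)*(k + 1)*(k + 2)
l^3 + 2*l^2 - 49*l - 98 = (l - 7)*(l + 2)*(l + 7)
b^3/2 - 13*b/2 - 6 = (b/2 + 1/2)*(b - 4)*(b + 3)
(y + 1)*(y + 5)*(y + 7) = y^3 + 13*y^2 + 47*y + 35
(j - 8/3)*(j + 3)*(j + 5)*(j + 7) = j^4 + 37*j^3/3 + 31*j^2 - 253*j/3 - 280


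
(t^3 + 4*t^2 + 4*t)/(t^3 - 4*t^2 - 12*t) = (t + 2)/(t - 6)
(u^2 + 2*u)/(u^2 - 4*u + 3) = u*(u + 2)/(u^2 - 4*u + 3)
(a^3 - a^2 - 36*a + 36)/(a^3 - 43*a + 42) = (a + 6)/(a + 7)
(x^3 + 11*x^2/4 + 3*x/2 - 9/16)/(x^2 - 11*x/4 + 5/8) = (4*x^2 + 12*x + 9)/(2*(2*x - 5))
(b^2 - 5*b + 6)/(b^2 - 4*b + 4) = (b - 3)/(b - 2)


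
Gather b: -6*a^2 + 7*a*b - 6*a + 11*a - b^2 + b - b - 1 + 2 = -6*a^2 + 7*a*b + 5*a - b^2 + 1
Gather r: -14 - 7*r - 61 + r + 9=-6*r - 66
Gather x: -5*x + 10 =10 - 5*x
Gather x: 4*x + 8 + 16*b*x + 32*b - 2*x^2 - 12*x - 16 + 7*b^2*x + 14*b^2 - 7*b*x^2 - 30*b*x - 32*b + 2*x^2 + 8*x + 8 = 14*b^2 - 7*b*x^2 + x*(7*b^2 - 14*b)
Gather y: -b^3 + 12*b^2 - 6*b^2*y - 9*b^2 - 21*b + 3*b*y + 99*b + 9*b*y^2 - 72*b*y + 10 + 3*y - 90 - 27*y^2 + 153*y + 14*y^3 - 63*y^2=-b^3 + 3*b^2 + 78*b + 14*y^3 + y^2*(9*b - 90) + y*(-6*b^2 - 69*b + 156) - 80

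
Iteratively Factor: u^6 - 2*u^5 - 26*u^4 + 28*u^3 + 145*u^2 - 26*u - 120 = (u - 3)*(u^5 + u^4 - 23*u^3 - 41*u^2 + 22*u + 40) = (u - 3)*(u + 1)*(u^4 - 23*u^2 - 18*u + 40) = (u - 3)*(u + 1)*(u + 4)*(u^3 - 4*u^2 - 7*u + 10) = (u - 3)*(u + 1)*(u + 2)*(u + 4)*(u^2 - 6*u + 5) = (u - 5)*(u - 3)*(u + 1)*(u + 2)*(u + 4)*(u - 1)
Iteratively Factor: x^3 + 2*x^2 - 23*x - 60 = (x + 3)*(x^2 - x - 20) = (x + 3)*(x + 4)*(x - 5)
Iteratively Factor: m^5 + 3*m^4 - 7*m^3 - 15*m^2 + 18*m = (m + 3)*(m^4 - 7*m^2 + 6*m) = (m - 2)*(m + 3)*(m^3 + 2*m^2 - 3*m) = (m - 2)*(m + 3)^2*(m^2 - m) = m*(m - 2)*(m + 3)^2*(m - 1)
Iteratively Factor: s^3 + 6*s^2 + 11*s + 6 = (s + 3)*(s^2 + 3*s + 2) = (s + 2)*(s + 3)*(s + 1)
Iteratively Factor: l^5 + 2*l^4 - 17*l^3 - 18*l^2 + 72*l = (l - 2)*(l^4 + 4*l^3 - 9*l^2 - 36*l) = (l - 2)*(l + 4)*(l^3 - 9*l) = l*(l - 2)*(l + 4)*(l^2 - 9) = l*(l - 2)*(l + 3)*(l + 4)*(l - 3)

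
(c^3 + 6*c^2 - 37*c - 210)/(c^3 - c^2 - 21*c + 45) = (c^2 + c - 42)/(c^2 - 6*c + 9)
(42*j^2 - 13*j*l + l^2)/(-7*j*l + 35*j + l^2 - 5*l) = (-6*j + l)/(l - 5)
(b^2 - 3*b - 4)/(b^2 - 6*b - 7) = (b - 4)/(b - 7)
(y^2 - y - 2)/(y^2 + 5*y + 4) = (y - 2)/(y + 4)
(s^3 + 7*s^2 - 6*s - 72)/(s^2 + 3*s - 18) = s + 4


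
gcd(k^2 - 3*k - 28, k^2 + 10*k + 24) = k + 4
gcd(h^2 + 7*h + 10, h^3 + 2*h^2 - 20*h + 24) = 1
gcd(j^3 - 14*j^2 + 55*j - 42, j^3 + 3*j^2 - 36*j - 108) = j - 6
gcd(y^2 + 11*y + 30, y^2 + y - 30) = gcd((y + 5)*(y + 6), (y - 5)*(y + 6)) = y + 6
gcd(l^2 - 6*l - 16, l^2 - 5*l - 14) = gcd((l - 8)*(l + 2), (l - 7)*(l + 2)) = l + 2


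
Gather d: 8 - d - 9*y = -d - 9*y + 8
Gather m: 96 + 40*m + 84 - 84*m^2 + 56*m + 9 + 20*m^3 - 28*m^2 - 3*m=20*m^3 - 112*m^2 + 93*m + 189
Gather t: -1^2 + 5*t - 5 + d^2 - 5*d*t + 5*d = d^2 + 5*d + t*(5 - 5*d) - 6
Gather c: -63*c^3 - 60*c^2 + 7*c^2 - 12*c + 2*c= -63*c^3 - 53*c^2 - 10*c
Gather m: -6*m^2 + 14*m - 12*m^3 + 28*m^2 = -12*m^3 + 22*m^2 + 14*m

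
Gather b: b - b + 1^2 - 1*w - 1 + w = 0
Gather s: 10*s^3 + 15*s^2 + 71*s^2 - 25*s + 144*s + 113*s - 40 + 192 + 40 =10*s^3 + 86*s^2 + 232*s + 192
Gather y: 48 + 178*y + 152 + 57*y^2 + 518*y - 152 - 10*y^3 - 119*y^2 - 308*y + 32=-10*y^3 - 62*y^2 + 388*y + 80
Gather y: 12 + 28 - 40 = 0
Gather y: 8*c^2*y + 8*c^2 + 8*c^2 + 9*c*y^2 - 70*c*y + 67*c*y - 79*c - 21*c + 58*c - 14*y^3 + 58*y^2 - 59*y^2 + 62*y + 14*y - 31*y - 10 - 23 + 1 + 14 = 16*c^2 - 42*c - 14*y^3 + y^2*(9*c - 1) + y*(8*c^2 - 3*c + 45) - 18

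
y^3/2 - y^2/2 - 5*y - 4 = (y/2 + 1/2)*(y - 4)*(y + 2)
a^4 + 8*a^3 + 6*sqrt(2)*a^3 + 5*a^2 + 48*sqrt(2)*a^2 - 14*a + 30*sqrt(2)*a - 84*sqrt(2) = (a - 1)*(a + 2)*(a + 7)*(a + 6*sqrt(2))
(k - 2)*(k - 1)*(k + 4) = k^3 + k^2 - 10*k + 8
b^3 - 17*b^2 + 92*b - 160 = (b - 8)*(b - 5)*(b - 4)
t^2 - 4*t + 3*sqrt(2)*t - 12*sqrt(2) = (t - 4)*(t + 3*sqrt(2))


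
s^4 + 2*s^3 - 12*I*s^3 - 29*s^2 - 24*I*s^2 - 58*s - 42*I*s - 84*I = (s + 2)*(s - 7*I)*(s - 6*I)*(s + I)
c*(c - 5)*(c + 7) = c^3 + 2*c^2 - 35*c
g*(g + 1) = g^2 + g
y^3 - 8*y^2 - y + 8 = (y - 8)*(y - 1)*(y + 1)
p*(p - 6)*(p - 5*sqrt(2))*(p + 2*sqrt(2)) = p^4 - 6*p^3 - 3*sqrt(2)*p^3 - 20*p^2 + 18*sqrt(2)*p^2 + 120*p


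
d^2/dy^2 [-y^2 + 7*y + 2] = -2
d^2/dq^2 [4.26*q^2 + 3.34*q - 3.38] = 8.52000000000000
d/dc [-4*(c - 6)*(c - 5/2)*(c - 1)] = -12*c^2 + 76*c - 94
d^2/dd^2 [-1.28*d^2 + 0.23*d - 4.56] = -2.56000000000000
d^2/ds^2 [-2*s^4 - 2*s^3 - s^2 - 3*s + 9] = -24*s^2 - 12*s - 2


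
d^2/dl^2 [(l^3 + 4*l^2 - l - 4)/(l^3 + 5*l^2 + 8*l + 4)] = 2*(-l - 20)/(l^4 + 8*l^3 + 24*l^2 + 32*l + 16)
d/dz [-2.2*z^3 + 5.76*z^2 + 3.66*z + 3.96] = -6.6*z^2 + 11.52*z + 3.66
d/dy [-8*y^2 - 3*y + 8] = -16*y - 3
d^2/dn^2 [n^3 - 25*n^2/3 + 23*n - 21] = 6*n - 50/3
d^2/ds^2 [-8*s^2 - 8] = -16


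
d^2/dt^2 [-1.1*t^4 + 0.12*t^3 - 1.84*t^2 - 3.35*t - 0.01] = -13.2*t^2 + 0.72*t - 3.68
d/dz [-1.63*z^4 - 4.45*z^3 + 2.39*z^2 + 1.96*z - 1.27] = -6.52*z^3 - 13.35*z^2 + 4.78*z + 1.96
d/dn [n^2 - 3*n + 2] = 2*n - 3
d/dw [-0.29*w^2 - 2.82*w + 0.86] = -0.58*w - 2.82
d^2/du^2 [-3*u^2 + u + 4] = -6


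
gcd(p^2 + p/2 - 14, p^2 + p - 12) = p + 4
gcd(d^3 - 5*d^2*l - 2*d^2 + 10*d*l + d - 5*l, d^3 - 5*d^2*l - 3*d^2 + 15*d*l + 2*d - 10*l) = d^2 - 5*d*l - d + 5*l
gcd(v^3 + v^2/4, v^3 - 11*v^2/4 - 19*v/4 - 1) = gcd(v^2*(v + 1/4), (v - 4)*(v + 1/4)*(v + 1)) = v + 1/4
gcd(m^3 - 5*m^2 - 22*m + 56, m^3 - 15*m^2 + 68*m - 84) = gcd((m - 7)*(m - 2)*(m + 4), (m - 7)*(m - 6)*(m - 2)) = m^2 - 9*m + 14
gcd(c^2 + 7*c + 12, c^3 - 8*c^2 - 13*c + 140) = c + 4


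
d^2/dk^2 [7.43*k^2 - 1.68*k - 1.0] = 14.8600000000000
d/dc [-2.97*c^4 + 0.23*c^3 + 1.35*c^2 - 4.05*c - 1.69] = -11.88*c^3 + 0.69*c^2 + 2.7*c - 4.05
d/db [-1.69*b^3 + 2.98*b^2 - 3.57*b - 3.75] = -5.07*b^2 + 5.96*b - 3.57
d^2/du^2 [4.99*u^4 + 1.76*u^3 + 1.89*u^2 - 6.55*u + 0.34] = 59.88*u^2 + 10.56*u + 3.78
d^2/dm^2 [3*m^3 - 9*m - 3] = 18*m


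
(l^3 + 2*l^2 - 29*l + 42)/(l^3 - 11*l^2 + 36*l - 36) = (l + 7)/(l - 6)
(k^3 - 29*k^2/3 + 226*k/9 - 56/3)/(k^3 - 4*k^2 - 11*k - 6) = (9*k^2 - 33*k + 28)/(9*(k^2 + 2*k + 1))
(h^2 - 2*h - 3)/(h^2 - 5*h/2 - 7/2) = 2*(h - 3)/(2*h - 7)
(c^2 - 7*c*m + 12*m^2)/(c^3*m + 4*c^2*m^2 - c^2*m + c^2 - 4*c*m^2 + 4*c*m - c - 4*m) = (c^2 - 7*c*m + 12*m^2)/(c^3*m + 4*c^2*m^2 - c^2*m + c^2 - 4*c*m^2 + 4*c*m - c - 4*m)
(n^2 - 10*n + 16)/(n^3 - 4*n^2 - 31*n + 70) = (n - 8)/(n^2 - 2*n - 35)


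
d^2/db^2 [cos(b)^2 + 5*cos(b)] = -5*cos(b) - 2*cos(2*b)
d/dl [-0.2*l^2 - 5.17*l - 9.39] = -0.4*l - 5.17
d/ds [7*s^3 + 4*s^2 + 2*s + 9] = 21*s^2 + 8*s + 2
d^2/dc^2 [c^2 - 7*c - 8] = 2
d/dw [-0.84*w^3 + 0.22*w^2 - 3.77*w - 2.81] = -2.52*w^2 + 0.44*w - 3.77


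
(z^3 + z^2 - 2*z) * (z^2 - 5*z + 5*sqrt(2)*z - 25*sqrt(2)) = z^5 - 4*z^4 + 5*sqrt(2)*z^4 - 20*sqrt(2)*z^3 - 7*z^3 - 35*sqrt(2)*z^2 + 10*z^2 + 50*sqrt(2)*z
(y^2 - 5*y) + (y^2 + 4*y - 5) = 2*y^2 - y - 5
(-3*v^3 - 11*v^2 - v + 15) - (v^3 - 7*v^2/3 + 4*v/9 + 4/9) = -4*v^3 - 26*v^2/3 - 13*v/9 + 131/9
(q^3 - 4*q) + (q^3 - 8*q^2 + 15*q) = 2*q^3 - 8*q^2 + 11*q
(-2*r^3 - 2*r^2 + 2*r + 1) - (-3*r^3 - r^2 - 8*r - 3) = r^3 - r^2 + 10*r + 4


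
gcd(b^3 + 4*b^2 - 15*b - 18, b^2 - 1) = b + 1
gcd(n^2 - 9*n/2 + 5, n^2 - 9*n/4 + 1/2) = n - 2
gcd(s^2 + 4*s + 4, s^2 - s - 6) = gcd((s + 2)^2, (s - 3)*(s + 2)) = s + 2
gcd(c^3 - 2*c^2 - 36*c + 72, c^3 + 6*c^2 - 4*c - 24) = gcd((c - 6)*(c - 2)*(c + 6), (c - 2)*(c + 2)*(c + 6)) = c^2 + 4*c - 12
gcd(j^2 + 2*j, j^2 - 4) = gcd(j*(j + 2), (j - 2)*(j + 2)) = j + 2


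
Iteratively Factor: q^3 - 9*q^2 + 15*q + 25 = (q + 1)*(q^2 - 10*q + 25) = (q - 5)*(q + 1)*(q - 5)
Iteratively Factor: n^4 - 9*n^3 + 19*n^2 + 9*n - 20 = (n - 1)*(n^3 - 8*n^2 + 11*n + 20) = (n - 4)*(n - 1)*(n^2 - 4*n - 5) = (n - 5)*(n - 4)*(n - 1)*(n + 1)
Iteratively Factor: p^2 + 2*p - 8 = (p + 4)*(p - 2)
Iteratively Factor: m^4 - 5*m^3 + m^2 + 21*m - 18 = (m + 2)*(m^3 - 7*m^2 + 15*m - 9) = (m - 1)*(m + 2)*(m^2 - 6*m + 9) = (m - 3)*(m - 1)*(m + 2)*(m - 3)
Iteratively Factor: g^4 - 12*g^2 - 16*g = (g - 4)*(g^3 + 4*g^2 + 4*g) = (g - 4)*(g + 2)*(g^2 + 2*g) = g*(g - 4)*(g + 2)*(g + 2)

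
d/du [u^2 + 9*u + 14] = 2*u + 9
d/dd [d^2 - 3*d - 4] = 2*d - 3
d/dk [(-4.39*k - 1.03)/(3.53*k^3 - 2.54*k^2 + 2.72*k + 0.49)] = (30.9934*k^3 - 0.242899999999999*k^2 - 5.2324*k + 0.6505)/(12.4609*k^6 - 17.9324*k^5 + 25.6548*k^4 - 10.3582*k^3 + 4.9092*k^2 + 2.6656*k + 0.2401)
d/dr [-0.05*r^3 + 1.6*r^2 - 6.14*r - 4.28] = -0.15*r^2 + 3.2*r - 6.14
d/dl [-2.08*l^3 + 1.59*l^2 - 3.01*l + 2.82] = -6.24*l^2 + 3.18*l - 3.01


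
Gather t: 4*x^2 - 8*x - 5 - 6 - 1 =4*x^2 - 8*x - 12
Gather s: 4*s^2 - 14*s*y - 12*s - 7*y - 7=4*s^2 + s*(-14*y - 12) - 7*y - 7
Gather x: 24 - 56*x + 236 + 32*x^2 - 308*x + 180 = 32*x^2 - 364*x + 440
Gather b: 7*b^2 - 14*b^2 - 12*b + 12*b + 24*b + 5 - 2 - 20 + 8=-7*b^2 + 24*b - 9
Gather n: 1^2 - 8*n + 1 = 2 - 8*n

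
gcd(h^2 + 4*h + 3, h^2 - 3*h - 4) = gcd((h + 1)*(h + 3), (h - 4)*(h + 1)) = h + 1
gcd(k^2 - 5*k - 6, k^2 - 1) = k + 1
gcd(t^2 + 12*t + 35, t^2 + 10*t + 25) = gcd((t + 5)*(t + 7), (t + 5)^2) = t + 5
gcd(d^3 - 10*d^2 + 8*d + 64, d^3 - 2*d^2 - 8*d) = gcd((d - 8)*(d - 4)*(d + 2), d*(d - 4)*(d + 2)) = d^2 - 2*d - 8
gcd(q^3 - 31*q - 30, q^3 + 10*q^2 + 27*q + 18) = q + 1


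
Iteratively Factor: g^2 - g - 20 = (g + 4)*(g - 5)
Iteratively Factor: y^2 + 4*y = (y)*(y + 4)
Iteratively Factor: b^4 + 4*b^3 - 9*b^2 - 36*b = (b + 3)*(b^3 + b^2 - 12*b) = (b - 3)*(b + 3)*(b^2 + 4*b) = (b - 3)*(b + 3)*(b + 4)*(b)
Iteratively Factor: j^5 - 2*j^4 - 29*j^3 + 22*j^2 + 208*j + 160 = (j - 4)*(j^4 + 2*j^3 - 21*j^2 - 62*j - 40) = (j - 4)*(j + 4)*(j^3 - 2*j^2 - 13*j - 10) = (j - 4)*(j + 2)*(j + 4)*(j^2 - 4*j - 5) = (j - 5)*(j - 4)*(j + 2)*(j + 4)*(j + 1)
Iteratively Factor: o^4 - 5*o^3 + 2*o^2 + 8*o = (o - 4)*(o^3 - o^2 - 2*o) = (o - 4)*(o + 1)*(o^2 - 2*o) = (o - 4)*(o - 2)*(o + 1)*(o)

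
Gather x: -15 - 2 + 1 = -16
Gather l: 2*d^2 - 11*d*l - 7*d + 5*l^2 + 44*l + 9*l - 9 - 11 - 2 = 2*d^2 - 7*d + 5*l^2 + l*(53 - 11*d) - 22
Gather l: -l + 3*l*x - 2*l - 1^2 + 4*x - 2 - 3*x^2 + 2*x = l*(3*x - 3) - 3*x^2 + 6*x - 3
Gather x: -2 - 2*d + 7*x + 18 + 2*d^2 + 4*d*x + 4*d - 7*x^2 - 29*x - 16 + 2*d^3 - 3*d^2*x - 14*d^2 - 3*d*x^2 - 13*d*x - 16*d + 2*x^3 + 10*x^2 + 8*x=2*d^3 - 12*d^2 - 14*d + 2*x^3 + x^2*(3 - 3*d) + x*(-3*d^2 - 9*d - 14)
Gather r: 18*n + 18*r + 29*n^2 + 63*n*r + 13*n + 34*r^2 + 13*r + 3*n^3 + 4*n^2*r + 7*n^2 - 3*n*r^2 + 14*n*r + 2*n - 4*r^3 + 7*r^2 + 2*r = 3*n^3 + 36*n^2 + 33*n - 4*r^3 + r^2*(41 - 3*n) + r*(4*n^2 + 77*n + 33)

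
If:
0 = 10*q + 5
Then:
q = -1/2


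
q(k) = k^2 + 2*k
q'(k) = 2*k + 2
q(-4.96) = 14.68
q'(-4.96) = -7.92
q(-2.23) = 0.51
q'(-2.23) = -2.46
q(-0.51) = -0.76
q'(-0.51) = 0.98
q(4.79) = 32.52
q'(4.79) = 11.58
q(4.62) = 30.58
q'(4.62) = 11.24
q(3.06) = 15.48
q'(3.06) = 8.12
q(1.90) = 7.41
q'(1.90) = 5.80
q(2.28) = 9.76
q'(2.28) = 6.56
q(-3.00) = 3.00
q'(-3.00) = -4.00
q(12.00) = 168.00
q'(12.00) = 26.00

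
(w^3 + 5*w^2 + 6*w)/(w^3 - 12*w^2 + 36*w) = (w^2 + 5*w + 6)/(w^2 - 12*w + 36)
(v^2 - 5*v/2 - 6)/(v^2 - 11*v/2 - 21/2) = (v - 4)/(v - 7)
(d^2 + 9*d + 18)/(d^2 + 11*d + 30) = (d + 3)/(d + 5)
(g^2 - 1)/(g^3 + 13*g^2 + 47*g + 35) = (g - 1)/(g^2 + 12*g + 35)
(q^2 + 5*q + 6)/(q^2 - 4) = (q + 3)/(q - 2)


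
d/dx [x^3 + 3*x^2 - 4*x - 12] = 3*x^2 + 6*x - 4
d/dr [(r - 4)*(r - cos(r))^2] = (r - cos(r))*(r + (2*r - 8)*(sin(r) + 1) - cos(r))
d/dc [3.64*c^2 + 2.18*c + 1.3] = 7.28*c + 2.18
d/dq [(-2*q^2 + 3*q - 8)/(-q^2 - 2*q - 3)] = (7*q^2 - 4*q - 25)/(q^4 + 4*q^3 + 10*q^2 + 12*q + 9)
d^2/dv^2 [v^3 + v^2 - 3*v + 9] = 6*v + 2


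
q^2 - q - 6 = (q - 3)*(q + 2)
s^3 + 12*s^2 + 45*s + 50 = (s + 2)*(s + 5)^2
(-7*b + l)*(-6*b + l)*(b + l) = 42*b^3 + 29*b^2*l - 12*b*l^2 + l^3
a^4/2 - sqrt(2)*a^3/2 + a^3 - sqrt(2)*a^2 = a^2*(a/2 + 1)*(a - sqrt(2))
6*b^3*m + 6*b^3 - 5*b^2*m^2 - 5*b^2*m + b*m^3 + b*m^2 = (-3*b + m)*(-2*b + m)*(b*m + b)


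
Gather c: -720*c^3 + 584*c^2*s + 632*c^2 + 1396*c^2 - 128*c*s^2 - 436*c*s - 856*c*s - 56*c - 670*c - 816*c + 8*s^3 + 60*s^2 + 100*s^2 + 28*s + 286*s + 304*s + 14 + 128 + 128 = -720*c^3 + c^2*(584*s + 2028) + c*(-128*s^2 - 1292*s - 1542) + 8*s^3 + 160*s^2 + 618*s + 270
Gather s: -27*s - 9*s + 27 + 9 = 36 - 36*s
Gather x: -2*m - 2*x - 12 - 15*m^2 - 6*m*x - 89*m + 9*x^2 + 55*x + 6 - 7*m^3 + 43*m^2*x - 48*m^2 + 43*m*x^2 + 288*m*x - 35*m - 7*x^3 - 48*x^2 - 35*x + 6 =-7*m^3 - 63*m^2 - 126*m - 7*x^3 + x^2*(43*m - 39) + x*(43*m^2 + 282*m + 18)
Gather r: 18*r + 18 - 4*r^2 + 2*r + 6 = -4*r^2 + 20*r + 24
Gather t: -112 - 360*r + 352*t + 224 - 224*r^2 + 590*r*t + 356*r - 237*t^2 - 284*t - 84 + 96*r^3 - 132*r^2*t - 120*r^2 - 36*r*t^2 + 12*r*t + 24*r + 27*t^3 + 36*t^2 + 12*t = 96*r^3 - 344*r^2 + 20*r + 27*t^3 + t^2*(-36*r - 201) + t*(-132*r^2 + 602*r + 80) + 28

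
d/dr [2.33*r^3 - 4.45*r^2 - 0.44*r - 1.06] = 6.99*r^2 - 8.9*r - 0.44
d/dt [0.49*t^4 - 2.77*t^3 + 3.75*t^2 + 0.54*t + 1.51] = 1.96*t^3 - 8.31*t^2 + 7.5*t + 0.54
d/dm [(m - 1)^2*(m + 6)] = (m - 1)*(3*m + 11)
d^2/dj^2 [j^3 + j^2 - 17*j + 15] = 6*j + 2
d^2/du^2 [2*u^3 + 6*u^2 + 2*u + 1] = 12*u + 12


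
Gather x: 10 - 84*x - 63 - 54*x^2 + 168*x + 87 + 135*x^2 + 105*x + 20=81*x^2 + 189*x + 54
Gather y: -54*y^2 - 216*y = -54*y^2 - 216*y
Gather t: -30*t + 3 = 3 - 30*t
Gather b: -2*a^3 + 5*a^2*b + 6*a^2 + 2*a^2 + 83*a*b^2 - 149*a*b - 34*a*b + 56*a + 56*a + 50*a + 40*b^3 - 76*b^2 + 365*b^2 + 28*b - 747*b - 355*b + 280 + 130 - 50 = -2*a^3 + 8*a^2 + 162*a + 40*b^3 + b^2*(83*a + 289) + b*(5*a^2 - 183*a - 1074) + 360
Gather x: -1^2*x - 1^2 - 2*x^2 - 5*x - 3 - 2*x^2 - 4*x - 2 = -4*x^2 - 10*x - 6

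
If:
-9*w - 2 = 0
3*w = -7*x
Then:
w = -2/9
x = 2/21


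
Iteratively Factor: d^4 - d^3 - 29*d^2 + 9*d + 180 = (d - 3)*(d^3 + 2*d^2 - 23*d - 60) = (d - 5)*(d - 3)*(d^2 + 7*d + 12) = (d - 5)*(d - 3)*(d + 4)*(d + 3)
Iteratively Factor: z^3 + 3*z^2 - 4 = (z + 2)*(z^2 + z - 2) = (z - 1)*(z + 2)*(z + 2)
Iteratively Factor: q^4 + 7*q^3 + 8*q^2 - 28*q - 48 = (q + 4)*(q^3 + 3*q^2 - 4*q - 12) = (q - 2)*(q + 4)*(q^2 + 5*q + 6) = (q - 2)*(q + 2)*(q + 4)*(q + 3)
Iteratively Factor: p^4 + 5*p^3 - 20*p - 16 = (p - 2)*(p^3 + 7*p^2 + 14*p + 8) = (p - 2)*(p + 1)*(p^2 + 6*p + 8) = (p - 2)*(p + 1)*(p + 4)*(p + 2)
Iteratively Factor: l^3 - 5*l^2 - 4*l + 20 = (l - 5)*(l^2 - 4) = (l - 5)*(l - 2)*(l + 2)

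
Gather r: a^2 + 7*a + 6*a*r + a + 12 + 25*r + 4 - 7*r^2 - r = a^2 + 8*a - 7*r^2 + r*(6*a + 24) + 16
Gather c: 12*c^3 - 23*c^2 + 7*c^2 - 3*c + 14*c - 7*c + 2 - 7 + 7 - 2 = 12*c^3 - 16*c^2 + 4*c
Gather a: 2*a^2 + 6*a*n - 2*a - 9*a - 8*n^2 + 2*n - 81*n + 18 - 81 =2*a^2 + a*(6*n - 11) - 8*n^2 - 79*n - 63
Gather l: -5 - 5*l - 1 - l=-6*l - 6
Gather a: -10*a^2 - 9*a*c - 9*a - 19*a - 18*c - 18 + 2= -10*a^2 + a*(-9*c - 28) - 18*c - 16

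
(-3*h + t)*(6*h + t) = -18*h^2 + 3*h*t + t^2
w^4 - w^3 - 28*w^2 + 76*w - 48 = (w - 4)*(w - 2)*(w - 1)*(w + 6)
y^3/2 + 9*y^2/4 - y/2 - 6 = (y/2 + 1)*(y - 3/2)*(y + 4)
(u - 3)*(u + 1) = u^2 - 2*u - 3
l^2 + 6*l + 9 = (l + 3)^2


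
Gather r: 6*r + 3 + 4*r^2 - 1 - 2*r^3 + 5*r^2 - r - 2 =-2*r^3 + 9*r^2 + 5*r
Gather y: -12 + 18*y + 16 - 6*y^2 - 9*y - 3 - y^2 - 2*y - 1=-7*y^2 + 7*y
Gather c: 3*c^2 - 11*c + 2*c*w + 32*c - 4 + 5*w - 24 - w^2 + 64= 3*c^2 + c*(2*w + 21) - w^2 + 5*w + 36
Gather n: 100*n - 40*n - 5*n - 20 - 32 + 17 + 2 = 55*n - 33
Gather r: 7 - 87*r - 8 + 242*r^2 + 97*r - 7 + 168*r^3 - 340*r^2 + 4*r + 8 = 168*r^3 - 98*r^2 + 14*r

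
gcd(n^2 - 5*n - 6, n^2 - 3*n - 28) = 1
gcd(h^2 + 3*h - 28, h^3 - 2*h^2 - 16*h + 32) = h - 4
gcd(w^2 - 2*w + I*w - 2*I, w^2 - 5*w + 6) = w - 2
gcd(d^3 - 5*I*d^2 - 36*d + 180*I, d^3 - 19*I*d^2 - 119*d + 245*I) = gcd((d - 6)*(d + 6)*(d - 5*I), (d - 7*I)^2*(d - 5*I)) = d - 5*I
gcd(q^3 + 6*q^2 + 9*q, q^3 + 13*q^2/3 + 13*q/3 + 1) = q + 3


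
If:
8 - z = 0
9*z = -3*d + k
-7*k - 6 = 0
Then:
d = -170/7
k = -6/7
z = 8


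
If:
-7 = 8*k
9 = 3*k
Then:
No Solution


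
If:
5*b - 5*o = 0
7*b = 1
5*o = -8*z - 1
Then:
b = 1/7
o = 1/7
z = -3/14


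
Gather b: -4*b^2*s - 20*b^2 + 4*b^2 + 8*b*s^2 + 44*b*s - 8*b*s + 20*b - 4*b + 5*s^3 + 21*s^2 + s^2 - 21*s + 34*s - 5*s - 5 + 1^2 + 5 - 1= b^2*(-4*s - 16) + b*(8*s^2 + 36*s + 16) + 5*s^3 + 22*s^2 + 8*s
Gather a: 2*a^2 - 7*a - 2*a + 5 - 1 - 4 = 2*a^2 - 9*a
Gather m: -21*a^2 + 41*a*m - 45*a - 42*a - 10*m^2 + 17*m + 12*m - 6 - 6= -21*a^2 - 87*a - 10*m^2 + m*(41*a + 29) - 12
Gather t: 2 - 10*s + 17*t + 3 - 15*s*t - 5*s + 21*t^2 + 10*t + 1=-15*s + 21*t^2 + t*(27 - 15*s) + 6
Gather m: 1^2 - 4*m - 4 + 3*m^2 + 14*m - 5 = 3*m^2 + 10*m - 8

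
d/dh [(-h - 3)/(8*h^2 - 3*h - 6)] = (-8*h^2 + 3*h + (h + 3)*(16*h - 3) + 6)/(-8*h^2 + 3*h + 6)^2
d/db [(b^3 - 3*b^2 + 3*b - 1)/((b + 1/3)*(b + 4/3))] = 27*(3*b^4 + 10*b^3 - 20*b^2 - 2*b + 9)/(81*b^4 + 270*b^3 + 297*b^2 + 120*b + 16)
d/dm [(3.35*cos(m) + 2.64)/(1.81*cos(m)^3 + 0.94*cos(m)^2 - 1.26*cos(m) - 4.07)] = (12.127*cos(m)^3 + 17.4842*cos(m)^2 + 4.9632*cos(m) + 10.3081)*sin(m)/(3.2761*cos(m)^6 + 3.4028*cos(m)^5 - 3.6776*cos(m)^4 - 17.1022*cos(m)^3 - 6.064*cos(m)^2 + 10.2564*cos(m) + 16.5649)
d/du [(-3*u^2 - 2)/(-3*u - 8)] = 3*(3*u^2 + 16*u - 2)/(9*u^2 + 48*u + 64)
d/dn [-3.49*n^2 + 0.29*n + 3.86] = 0.29 - 6.98*n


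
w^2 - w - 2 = (w - 2)*(w + 1)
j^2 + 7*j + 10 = (j + 2)*(j + 5)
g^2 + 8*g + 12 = (g + 2)*(g + 6)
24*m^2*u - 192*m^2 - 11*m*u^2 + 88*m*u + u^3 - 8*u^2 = (-8*m + u)*(-3*m + u)*(u - 8)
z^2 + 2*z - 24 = (z - 4)*(z + 6)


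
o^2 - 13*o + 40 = (o - 8)*(o - 5)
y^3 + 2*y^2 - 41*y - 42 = (y - 6)*(y + 1)*(y + 7)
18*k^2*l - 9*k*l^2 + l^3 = l*(-6*k + l)*(-3*k + l)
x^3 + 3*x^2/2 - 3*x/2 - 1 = (x - 1)*(x + 1/2)*(x + 2)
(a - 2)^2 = a^2 - 4*a + 4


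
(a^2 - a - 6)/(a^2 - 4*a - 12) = (a - 3)/(a - 6)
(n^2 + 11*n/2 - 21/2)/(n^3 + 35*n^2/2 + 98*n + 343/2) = (2*n - 3)/(2*n^2 + 21*n + 49)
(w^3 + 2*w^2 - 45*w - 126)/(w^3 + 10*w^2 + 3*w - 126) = (w^2 - 4*w - 21)/(w^2 + 4*w - 21)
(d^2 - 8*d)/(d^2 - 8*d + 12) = d*(d - 8)/(d^2 - 8*d + 12)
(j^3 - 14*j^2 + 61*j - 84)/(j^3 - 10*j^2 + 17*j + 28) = (j - 3)/(j + 1)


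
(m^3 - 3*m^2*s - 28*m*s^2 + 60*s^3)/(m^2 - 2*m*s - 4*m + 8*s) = (m^2 - m*s - 30*s^2)/(m - 4)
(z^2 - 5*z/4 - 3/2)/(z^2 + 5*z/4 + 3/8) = 2*(z - 2)/(2*z + 1)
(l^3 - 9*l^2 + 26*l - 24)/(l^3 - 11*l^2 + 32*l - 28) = (l^2 - 7*l + 12)/(l^2 - 9*l + 14)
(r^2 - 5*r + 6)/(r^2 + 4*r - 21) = (r - 2)/(r + 7)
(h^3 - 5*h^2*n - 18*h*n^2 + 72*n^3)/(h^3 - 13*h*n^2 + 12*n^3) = (h - 6*n)/(h - n)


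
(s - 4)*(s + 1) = s^2 - 3*s - 4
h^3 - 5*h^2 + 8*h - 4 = (h - 2)^2*(h - 1)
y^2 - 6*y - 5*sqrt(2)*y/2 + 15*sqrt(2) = (y - 6)*(y - 5*sqrt(2)/2)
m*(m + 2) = m^2 + 2*m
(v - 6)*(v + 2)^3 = v^4 - 24*v^2 - 64*v - 48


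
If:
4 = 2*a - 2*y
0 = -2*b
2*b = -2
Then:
No Solution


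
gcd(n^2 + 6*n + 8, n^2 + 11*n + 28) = n + 4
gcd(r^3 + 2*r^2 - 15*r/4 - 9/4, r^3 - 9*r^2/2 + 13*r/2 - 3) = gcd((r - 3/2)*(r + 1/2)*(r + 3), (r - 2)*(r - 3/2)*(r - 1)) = r - 3/2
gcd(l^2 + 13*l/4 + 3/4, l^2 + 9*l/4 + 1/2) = l + 1/4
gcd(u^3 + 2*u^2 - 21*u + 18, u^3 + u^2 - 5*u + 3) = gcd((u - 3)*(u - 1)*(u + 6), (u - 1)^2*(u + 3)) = u - 1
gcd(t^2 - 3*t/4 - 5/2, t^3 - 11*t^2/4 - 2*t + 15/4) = t + 5/4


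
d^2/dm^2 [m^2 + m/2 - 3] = 2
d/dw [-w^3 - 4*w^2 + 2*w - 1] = -3*w^2 - 8*w + 2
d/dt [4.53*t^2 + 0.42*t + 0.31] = 9.06*t + 0.42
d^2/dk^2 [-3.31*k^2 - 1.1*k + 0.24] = -6.62000000000000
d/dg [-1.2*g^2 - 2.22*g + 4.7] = -2.4*g - 2.22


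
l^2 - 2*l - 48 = (l - 8)*(l + 6)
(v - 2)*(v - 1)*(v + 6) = v^3 + 3*v^2 - 16*v + 12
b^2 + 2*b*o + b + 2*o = (b + 1)*(b + 2*o)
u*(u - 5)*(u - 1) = u^3 - 6*u^2 + 5*u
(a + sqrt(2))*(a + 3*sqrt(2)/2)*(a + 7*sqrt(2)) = a^3 + 19*sqrt(2)*a^2/2 + 38*a + 21*sqrt(2)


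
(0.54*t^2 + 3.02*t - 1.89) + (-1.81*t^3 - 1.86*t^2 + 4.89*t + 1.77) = -1.81*t^3 - 1.32*t^2 + 7.91*t - 0.12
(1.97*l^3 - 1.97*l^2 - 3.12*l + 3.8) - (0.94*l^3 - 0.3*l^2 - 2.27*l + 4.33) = 1.03*l^3 - 1.67*l^2 - 0.85*l - 0.53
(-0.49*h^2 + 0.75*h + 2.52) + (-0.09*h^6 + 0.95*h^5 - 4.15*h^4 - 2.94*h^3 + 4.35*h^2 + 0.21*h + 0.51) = -0.09*h^6 + 0.95*h^5 - 4.15*h^4 - 2.94*h^3 + 3.86*h^2 + 0.96*h + 3.03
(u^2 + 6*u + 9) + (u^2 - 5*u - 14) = 2*u^2 + u - 5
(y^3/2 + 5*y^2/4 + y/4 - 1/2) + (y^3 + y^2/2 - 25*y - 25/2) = 3*y^3/2 + 7*y^2/4 - 99*y/4 - 13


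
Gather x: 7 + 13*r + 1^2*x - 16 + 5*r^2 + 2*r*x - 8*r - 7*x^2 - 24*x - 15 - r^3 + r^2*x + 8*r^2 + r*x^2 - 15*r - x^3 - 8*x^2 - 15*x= -r^3 + 13*r^2 - 10*r - x^3 + x^2*(r - 15) + x*(r^2 + 2*r - 38) - 24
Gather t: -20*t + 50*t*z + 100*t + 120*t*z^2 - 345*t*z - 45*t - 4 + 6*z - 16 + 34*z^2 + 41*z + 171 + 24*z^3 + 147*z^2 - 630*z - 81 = t*(120*z^2 - 295*z + 35) + 24*z^3 + 181*z^2 - 583*z + 70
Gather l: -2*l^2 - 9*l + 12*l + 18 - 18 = -2*l^2 + 3*l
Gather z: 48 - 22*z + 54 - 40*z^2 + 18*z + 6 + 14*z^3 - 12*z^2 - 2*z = 14*z^3 - 52*z^2 - 6*z + 108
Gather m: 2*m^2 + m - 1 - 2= 2*m^2 + m - 3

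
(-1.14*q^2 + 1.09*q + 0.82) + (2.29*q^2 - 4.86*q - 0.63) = 1.15*q^2 - 3.77*q + 0.19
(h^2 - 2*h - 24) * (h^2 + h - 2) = h^4 - h^3 - 28*h^2 - 20*h + 48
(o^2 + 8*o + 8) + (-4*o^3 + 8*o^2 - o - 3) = -4*o^3 + 9*o^2 + 7*o + 5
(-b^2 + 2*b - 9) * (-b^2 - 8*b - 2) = b^4 + 6*b^3 - 5*b^2 + 68*b + 18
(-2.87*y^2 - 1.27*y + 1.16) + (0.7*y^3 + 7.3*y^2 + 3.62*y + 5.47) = 0.7*y^3 + 4.43*y^2 + 2.35*y + 6.63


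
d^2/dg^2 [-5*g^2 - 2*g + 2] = -10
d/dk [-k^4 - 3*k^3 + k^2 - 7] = k*(-4*k^2 - 9*k + 2)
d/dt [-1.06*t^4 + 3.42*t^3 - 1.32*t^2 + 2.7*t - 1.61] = -4.24*t^3 + 10.26*t^2 - 2.64*t + 2.7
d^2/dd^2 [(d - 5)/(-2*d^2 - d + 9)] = 2*(-(d - 5)*(4*d + 1)^2 + 3*(2*d - 3)*(2*d^2 + d - 9))/(2*d^2 + d - 9)^3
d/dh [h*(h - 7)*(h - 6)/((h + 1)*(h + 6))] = (h^4 + 14*h^3 - 115*h^2 - 156*h + 252)/(h^4 + 14*h^3 + 61*h^2 + 84*h + 36)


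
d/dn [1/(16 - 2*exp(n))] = exp(n)/(2*(exp(n) - 8)^2)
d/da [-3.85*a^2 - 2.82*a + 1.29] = -7.7*a - 2.82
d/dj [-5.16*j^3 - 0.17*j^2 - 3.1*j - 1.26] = -15.48*j^2 - 0.34*j - 3.1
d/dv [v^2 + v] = 2*v + 1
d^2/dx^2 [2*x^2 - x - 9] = 4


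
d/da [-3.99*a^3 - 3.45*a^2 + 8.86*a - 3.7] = -11.97*a^2 - 6.9*a + 8.86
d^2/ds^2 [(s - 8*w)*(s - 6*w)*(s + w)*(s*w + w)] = 2*w*(6*s^2 - 39*s*w + 3*s + 34*w^2 - 13*w)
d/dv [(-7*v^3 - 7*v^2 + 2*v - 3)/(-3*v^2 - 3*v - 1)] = (21*v^4 + 42*v^3 + 48*v^2 - 4*v - 11)/(9*v^4 + 18*v^3 + 15*v^2 + 6*v + 1)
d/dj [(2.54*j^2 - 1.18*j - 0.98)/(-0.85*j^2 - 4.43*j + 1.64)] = (-12.2552*j^2 + 6.6652*j - 6.2766)/(0.7225*j^4 + 7.531*j^3 + 16.8369*j^2 - 14.5304*j + 2.6896)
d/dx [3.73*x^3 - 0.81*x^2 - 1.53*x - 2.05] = 11.19*x^2 - 1.62*x - 1.53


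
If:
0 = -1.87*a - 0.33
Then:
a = -0.18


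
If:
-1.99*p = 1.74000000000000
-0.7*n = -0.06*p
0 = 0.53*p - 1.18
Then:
No Solution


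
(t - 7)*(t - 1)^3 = t^4 - 10*t^3 + 24*t^2 - 22*t + 7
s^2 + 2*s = s*(s + 2)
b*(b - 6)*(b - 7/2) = b^3 - 19*b^2/2 + 21*b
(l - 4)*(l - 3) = l^2 - 7*l + 12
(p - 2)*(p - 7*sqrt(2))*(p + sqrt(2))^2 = p^4 - 5*sqrt(2)*p^3 - 2*p^3 - 26*p^2 + 10*sqrt(2)*p^2 - 14*sqrt(2)*p + 52*p + 28*sqrt(2)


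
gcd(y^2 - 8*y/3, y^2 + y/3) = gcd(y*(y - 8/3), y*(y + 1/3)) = y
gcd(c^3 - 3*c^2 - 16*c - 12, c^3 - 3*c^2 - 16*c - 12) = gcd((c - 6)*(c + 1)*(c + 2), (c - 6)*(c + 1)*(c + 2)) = c^3 - 3*c^2 - 16*c - 12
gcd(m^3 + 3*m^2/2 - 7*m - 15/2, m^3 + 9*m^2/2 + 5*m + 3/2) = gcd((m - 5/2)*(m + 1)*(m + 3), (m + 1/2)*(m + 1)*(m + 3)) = m^2 + 4*m + 3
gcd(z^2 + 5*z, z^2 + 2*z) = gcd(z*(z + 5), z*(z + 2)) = z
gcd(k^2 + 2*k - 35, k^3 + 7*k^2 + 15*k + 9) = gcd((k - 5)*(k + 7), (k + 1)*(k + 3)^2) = 1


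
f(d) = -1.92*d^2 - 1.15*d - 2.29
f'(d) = -3.84*d - 1.15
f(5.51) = -66.92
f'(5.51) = -22.31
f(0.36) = -2.95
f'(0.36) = -2.53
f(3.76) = -33.76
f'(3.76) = -15.59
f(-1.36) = -4.28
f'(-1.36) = 4.07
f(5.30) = -62.32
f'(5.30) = -21.50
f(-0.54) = -2.23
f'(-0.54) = 0.92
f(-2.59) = -12.19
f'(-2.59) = 8.80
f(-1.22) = -3.74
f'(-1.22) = 3.53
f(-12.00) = -264.97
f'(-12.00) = 44.93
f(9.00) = -168.16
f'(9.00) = -35.71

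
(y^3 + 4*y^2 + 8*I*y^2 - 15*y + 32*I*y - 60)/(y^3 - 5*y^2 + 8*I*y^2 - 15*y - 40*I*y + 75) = (y + 4)/(y - 5)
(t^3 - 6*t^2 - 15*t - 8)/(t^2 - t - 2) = (t^2 - 7*t - 8)/(t - 2)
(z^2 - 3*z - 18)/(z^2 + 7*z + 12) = (z - 6)/(z + 4)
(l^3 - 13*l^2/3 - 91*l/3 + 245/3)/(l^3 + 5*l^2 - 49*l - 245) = (l - 7/3)/(l + 7)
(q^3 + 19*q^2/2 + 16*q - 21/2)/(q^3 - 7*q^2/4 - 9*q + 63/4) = 2*(2*q^2 + 13*q - 7)/(4*q^2 - 19*q + 21)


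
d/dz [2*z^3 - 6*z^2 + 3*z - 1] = 6*z^2 - 12*z + 3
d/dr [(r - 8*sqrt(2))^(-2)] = -2/(r - 8*sqrt(2))^3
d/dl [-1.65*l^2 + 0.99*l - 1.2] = 0.99 - 3.3*l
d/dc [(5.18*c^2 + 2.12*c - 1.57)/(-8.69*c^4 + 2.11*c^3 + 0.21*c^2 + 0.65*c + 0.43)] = (90.0284*c^5 + 44.3386*c^4 - 63.5196*c^3 + 12.8599*c^2 + 5.1142*c + 1.9321)/(75.5161*c^8 - 36.6718*c^7 + 0.8023*c^6 - 10.4108*c^5 - 4.6863*c^4 + 2.0876*c^3 + 0.6031*c^2 + 0.559*c + 0.1849)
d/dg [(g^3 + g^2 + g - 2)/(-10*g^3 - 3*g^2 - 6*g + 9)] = (7*g^4 + 8*g^3 - 36*g^2 + 6*g - 3)/(100*g^6 + 60*g^5 + 129*g^4 - 144*g^3 - 18*g^2 - 108*g + 81)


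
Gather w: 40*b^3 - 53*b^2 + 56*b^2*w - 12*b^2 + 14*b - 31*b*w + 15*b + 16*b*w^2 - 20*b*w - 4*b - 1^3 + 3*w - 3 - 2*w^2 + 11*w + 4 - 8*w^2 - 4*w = 40*b^3 - 65*b^2 + 25*b + w^2*(16*b - 10) + w*(56*b^2 - 51*b + 10)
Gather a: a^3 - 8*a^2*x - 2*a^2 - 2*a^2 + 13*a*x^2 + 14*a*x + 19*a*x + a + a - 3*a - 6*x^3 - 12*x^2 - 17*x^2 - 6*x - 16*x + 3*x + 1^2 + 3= a^3 + a^2*(-8*x - 4) + a*(13*x^2 + 33*x - 1) - 6*x^3 - 29*x^2 - 19*x + 4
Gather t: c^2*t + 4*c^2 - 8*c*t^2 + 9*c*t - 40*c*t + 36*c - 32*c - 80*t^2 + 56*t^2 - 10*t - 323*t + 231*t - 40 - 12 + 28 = 4*c^2 + 4*c + t^2*(-8*c - 24) + t*(c^2 - 31*c - 102) - 24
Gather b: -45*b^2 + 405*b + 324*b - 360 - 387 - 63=-45*b^2 + 729*b - 810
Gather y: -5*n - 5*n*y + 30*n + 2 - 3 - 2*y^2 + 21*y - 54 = 25*n - 2*y^2 + y*(21 - 5*n) - 55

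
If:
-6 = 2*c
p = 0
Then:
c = -3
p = 0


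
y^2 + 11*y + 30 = (y + 5)*(y + 6)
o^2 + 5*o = o*(o + 5)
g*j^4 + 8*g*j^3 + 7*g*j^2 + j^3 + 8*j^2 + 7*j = j*(j + 1)*(j + 7)*(g*j + 1)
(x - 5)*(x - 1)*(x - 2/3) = x^3 - 20*x^2/3 + 9*x - 10/3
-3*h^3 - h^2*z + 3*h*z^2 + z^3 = (-h + z)*(h + z)*(3*h + z)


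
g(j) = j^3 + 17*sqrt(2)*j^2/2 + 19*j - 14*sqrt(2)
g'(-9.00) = 45.63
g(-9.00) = 53.89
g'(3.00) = 118.12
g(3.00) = 172.39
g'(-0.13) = 15.93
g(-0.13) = -22.07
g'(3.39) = 134.98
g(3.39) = 221.71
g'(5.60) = 247.71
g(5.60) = 639.19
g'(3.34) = 132.77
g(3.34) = 215.02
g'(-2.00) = -17.08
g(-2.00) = -17.72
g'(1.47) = 60.82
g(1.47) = 37.28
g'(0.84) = 41.31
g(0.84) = 5.24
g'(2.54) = 99.42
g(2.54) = 122.40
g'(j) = 3*j^2 + 17*sqrt(2)*j + 19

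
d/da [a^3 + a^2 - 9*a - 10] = 3*a^2 + 2*a - 9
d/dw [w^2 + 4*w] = 2*w + 4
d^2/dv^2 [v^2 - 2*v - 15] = 2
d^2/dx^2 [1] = 0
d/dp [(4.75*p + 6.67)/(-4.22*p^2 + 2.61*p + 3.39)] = (20.045*p^2 + 56.2948*p - 1.3062)/(17.8084*p^4 - 22.0284*p^3 - 21.7995*p^2 + 17.6958*p + 11.4921)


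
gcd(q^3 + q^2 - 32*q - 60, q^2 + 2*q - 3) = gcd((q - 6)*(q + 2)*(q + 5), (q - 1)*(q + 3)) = 1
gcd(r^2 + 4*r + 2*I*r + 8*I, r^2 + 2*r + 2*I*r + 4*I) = r + 2*I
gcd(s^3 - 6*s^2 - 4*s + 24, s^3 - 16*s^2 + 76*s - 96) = s^2 - 8*s + 12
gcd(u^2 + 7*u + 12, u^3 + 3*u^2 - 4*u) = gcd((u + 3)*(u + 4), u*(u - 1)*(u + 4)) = u + 4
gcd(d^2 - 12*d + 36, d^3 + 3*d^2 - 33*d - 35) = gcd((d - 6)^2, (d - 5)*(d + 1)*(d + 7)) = 1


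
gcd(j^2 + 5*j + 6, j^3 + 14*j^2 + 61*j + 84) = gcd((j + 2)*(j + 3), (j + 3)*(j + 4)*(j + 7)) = j + 3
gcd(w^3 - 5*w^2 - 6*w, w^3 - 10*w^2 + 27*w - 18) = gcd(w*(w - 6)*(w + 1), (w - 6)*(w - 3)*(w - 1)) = w - 6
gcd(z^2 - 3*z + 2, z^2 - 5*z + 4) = z - 1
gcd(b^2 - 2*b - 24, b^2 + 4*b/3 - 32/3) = b + 4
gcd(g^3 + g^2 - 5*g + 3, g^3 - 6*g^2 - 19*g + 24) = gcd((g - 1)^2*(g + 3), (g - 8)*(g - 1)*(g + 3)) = g^2 + 2*g - 3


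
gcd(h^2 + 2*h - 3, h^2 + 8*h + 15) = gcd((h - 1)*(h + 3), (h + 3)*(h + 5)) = h + 3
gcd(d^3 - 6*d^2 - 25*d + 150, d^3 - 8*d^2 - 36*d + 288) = d - 6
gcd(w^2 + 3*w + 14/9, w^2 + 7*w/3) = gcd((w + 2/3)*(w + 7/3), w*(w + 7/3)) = w + 7/3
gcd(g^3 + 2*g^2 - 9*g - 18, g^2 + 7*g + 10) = g + 2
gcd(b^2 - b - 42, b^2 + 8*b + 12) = b + 6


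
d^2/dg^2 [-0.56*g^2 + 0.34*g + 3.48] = -1.12000000000000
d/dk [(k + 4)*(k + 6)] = 2*k + 10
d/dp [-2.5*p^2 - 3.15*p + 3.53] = -5.0*p - 3.15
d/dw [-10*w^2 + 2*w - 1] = 2 - 20*w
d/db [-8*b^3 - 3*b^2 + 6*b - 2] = -24*b^2 - 6*b + 6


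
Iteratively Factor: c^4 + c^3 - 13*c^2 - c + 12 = (c + 4)*(c^3 - 3*c^2 - c + 3) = (c - 1)*(c + 4)*(c^2 - 2*c - 3) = (c - 1)*(c + 1)*(c + 4)*(c - 3)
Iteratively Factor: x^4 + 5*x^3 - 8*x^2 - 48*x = (x + 4)*(x^3 + x^2 - 12*x) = (x - 3)*(x + 4)*(x^2 + 4*x) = x*(x - 3)*(x + 4)*(x + 4)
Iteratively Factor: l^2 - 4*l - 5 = (l - 5)*(l + 1)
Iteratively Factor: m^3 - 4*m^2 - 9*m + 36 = (m + 3)*(m^2 - 7*m + 12) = (m - 3)*(m + 3)*(m - 4)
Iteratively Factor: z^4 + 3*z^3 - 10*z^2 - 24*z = (z + 2)*(z^3 + z^2 - 12*z) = z*(z + 2)*(z^2 + z - 12) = z*(z - 3)*(z + 2)*(z + 4)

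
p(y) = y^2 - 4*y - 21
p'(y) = 2*y - 4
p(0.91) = -23.81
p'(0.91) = -2.18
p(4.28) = -19.80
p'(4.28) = 4.56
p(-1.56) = -12.33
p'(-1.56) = -7.12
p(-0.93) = -16.42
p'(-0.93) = -5.86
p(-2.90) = -0.99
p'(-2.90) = -9.80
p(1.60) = -24.84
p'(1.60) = -0.80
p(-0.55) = -18.50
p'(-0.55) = -5.10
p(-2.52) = -4.57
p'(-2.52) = -9.04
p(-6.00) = 39.00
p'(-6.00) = -16.00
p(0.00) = -21.00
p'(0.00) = -4.00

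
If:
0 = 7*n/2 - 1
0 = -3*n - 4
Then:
No Solution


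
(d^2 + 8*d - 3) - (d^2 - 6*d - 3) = 14*d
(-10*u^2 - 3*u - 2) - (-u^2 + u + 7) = -9*u^2 - 4*u - 9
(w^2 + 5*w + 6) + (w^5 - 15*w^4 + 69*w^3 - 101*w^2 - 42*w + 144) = w^5 - 15*w^4 + 69*w^3 - 100*w^2 - 37*w + 150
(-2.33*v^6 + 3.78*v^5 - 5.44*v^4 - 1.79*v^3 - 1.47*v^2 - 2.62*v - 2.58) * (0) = 0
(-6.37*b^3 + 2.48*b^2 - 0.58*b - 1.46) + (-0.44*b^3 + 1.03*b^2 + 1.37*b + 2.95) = -6.81*b^3 + 3.51*b^2 + 0.79*b + 1.49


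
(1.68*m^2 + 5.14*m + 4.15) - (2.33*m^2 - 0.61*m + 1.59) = -0.65*m^2 + 5.75*m + 2.56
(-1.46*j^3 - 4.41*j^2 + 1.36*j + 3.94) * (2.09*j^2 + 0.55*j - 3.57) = -3.0514*j^5 - 10.0199*j^4 + 5.6291*j^3 + 24.7263*j^2 - 2.6882*j - 14.0658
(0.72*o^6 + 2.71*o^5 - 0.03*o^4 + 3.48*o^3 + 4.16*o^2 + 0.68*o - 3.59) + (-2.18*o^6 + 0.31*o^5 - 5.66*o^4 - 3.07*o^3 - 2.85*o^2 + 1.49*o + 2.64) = -1.46*o^6 + 3.02*o^5 - 5.69*o^4 + 0.41*o^3 + 1.31*o^2 + 2.17*o - 0.95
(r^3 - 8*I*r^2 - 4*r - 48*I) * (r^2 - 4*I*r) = r^5 - 12*I*r^4 - 36*r^3 - 32*I*r^2 - 192*r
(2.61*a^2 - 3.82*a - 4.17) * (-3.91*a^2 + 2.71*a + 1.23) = -10.2051*a^4 + 22.0093*a^3 + 9.1628*a^2 - 15.9993*a - 5.1291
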